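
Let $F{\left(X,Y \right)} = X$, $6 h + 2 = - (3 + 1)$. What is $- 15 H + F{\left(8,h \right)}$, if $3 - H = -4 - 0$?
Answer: $-97$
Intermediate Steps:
$h = -1$ ($h = - \frac{1}{3} + \frac{\left(-1\right) \left(3 + 1\right)}{6} = - \frac{1}{3} + \frac{\left(-1\right) 4}{6} = - \frac{1}{3} + \frac{1}{6} \left(-4\right) = - \frac{1}{3} - \frac{2}{3} = -1$)
$H = 7$ ($H = 3 - \left(-4 - 0\right) = 3 - \left(-4 + 0\right) = 3 - -4 = 3 + 4 = 7$)
$- 15 H + F{\left(8,h \right)} = \left(-15\right) 7 + 8 = -105 + 8 = -97$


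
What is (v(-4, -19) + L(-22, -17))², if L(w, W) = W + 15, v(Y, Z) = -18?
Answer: 400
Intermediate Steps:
L(w, W) = 15 + W
(v(-4, -19) + L(-22, -17))² = (-18 + (15 - 17))² = (-18 - 2)² = (-20)² = 400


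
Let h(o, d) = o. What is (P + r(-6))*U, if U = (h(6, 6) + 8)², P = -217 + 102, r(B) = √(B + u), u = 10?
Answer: -22148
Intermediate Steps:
r(B) = √(10 + B) (r(B) = √(B + 10) = √(10 + B))
P = -115
U = 196 (U = (6 + 8)² = 14² = 196)
(P + r(-6))*U = (-115 + √(10 - 6))*196 = (-115 + √4)*196 = (-115 + 2)*196 = -113*196 = -22148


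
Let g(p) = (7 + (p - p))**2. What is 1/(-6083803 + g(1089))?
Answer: -1/6083754 ≈ -1.6437e-7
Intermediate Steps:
g(p) = 49 (g(p) = (7 + 0)**2 = 7**2 = 49)
1/(-6083803 + g(1089)) = 1/(-6083803 + 49) = 1/(-6083754) = -1/6083754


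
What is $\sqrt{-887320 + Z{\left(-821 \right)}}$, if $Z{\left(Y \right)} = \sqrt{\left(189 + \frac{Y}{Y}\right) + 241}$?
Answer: $\sqrt{-887320 + \sqrt{431}} \approx 941.97 i$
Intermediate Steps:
$Z{\left(Y \right)} = \sqrt{431}$ ($Z{\left(Y \right)} = \sqrt{\left(189 + 1\right) + 241} = \sqrt{190 + 241} = \sqrt{431}$)
$\sqrt{-887320 + Z{\left(-821 \right)}} = \sqrt{-887320 + \sqrt{431}}$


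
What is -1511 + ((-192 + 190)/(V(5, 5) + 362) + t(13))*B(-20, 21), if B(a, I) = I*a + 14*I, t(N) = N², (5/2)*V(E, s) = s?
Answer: -296456/13 ≈ -22804.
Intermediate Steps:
V(E, s) = 2*s/5
B(a, I) = 14*I + I*a
-1511 + ((-192 + 190)/(V(5, 5) + 362) + t(13))*B(-20, 21) = -1511 + ((-192 + 190)/((⅖)*5 + 362) + 13²)*(21*(14 - 20)) = -1511 + (-2/(2 + 362) + 169)*(21*(-6)) = -1511 + (-2/364 + 169)*(-126) = -1511 + (-2*1/364 + 169)*(-126) = -1511 + (-1/182 + 169)*(-126) = -1511 + (30757/182)*(-126) = -1511 - 276813/13 = -296456/13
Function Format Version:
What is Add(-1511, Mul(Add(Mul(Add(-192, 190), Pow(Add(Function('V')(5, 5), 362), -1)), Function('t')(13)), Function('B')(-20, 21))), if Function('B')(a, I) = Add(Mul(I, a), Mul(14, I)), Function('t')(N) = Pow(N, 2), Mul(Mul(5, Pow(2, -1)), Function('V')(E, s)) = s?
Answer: Rational(-296456, 13) ≈ -22804.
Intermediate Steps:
Function('V')(E, s) = Mul(Rational(2, 5), s)
Function('B')(a, I) = Add(Mul(14, I), Mul(I, a))
Add(-1511, Mul(Add(Mul(Add(-192, 190), Pow(Add(Function('V')(5, 5), 362), -1)), Function('t')(13)), Function('B')(-20, 21))) = Add(-1511, Mul(Add(Mul(Add(-192, 190), Pow(Add(Mul(Rational(2, 5), 5), 362), -1)), Pow(13, 2)), Mul(21, Add(14, -20)))) = Add(-1511, Mul(Add(Mul(-2, Pow(Add(2, 362), -1)), 169), Mul(21, -6))) = Add(-1511, Mul(Add(Mul(-2, Pow(364, -1)), 169), -126)) = Add(-1511, Mul(Add(Mul(-2, Rational(1, 364)), 169), -126)) = Add(-1511, Mul(Add(Rational(-1, 182), 169), -126)) = Add(-1511, Mul(Rational(30757, 182), -126)) = Add(-1511, Rational(-276813, 13)) = Rational(-296456, 13)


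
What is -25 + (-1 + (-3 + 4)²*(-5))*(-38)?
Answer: 203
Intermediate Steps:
-25 + (-1 + (-3 + 4)²*(-5))*(-38) = -25 + (-1 + 1²*(-5))*(-38) = -25 + (-1 + 1*(-5))*(-38) = -25 + (-1 - 5)*(-38) = -25 - 6*(-38) = -25 + 228 = 203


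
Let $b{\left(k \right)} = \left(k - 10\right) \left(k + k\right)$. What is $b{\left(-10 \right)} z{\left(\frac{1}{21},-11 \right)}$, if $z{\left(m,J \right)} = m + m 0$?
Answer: $\frac{400}{21} \approx 19.048$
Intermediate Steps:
$b{\left(k \right)} = 2 k \left(-10 + k\right)$ ($b{\left(k \right)} = \left(-10 + k\right) 2 k = 2 k \left(-10 + k\right)$)
$z{\left(m,J \right)} = m$ ($z{\left(m,J \right)} = m + 0 = m$)
$b{\left(-10 \right)} z{\left(\frac{1}{21},-11 \right)} = \frac{2 \left(-10\right) \left(-10 - 10\right)}{21} = 2 \left(-10\right) \left(-20\right) \frac{1}{21} = 400 \cdot \frac{1}{21} = \frac{400}{21}$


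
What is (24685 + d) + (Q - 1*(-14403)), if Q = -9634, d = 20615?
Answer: 50069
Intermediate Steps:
(24685 + d) + (Q - 1*(-14403)) = (24685 + 20615) + (-9634 - 1*(-14403)) = 45300 + (-9634 + 14403) = 45300 + 4769 = 50069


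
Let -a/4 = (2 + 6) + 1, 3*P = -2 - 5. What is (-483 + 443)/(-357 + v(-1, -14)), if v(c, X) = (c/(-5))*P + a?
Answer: 300/2951 ≈ 0.10166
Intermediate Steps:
P = -7/3 (P = (-2 - 5)/3 = (⅓)*(-7) = -7/3 ≈ -2.3333)
a = -36 (a = -4*((2 + 6) + 1) = -4*(8 + 1) = -4*9 = -36)
v(c, X) = -36 + 7*c/15 (v(c, X) = (c/(-5))*(-7/3) - 36 = (c*(-⅕))*(-7/3) - 36 = -c/5*(-7/3) - 36 = 7*c/15 - 36 = -36 + 7*c/15)
(-483 + 443)/(-357 + v(-1, -14)) = (-483 + 443)/(-357 + (-36 + (7/15)*(-1))) = -40/(-357 + (-36 - 7/15)) = -40/(-357 - 547/15) = -40/(-5902/15) = -40*(-15/5902) = 300/2951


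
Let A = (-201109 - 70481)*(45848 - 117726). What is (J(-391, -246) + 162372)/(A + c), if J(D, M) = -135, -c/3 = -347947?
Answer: 54079/6507463287 ≈ 8.3103e-6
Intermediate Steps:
c = 1043841 (c = -3*(-347947) = 1043841)
A = 19521346020 (A = -271590*(-71878) = 19521346020)
(J(-391, -246) + 162372)/(A + c) = (-135 + 162372)/(19521346020 + 1043841) = 162237/19522389861 = 162237*(1/19522389861) = 54079/6507463287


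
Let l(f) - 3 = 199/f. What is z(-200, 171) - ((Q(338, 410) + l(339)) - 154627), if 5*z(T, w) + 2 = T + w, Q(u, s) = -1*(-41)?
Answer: 262006681/1695 ≈ 1.5458e+5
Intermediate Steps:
l(f) = 3 + 199/f
Q(u, s) = 41
z(T, w) = -2/5 + T/5 + w/5 (z(T, w) = -2/5 + (T + w)/5 = -2/5 + (T/5 + w/5) = -2/5 + T/5 + w/5)
z(-200, 171) - ((Q(338, 410) + l(339)) - 154627) = (-2/5 + (1/5)*(-200) + (1/5)*171) - ((41 + (3 + 199/339)) - 154627) = (-2/5 - 40 + 171/5) - ((41 + (3 + 199*(1/339))) - 154627) = -31/5 - ((41 + (3 + 199/339)) - 154627) = -31/5 - ((41 + 1216/339) - 154627) = -31/5 - (15115/339 - 154627) = -31/5 - 1*(-52403438/339) = -31/5 + 52403438/339 = 262006681/1695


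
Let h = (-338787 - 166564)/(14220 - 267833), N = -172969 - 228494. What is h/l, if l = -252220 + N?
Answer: -505351/165782506679 ≈ -3.0483e-6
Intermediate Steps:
N = -401463
h = 505351/253613 (h = -505351/(-253613) = -505351*(-1/253613) = 505351/253613 ≈ 1.9926)
l = -653683 (l = -252220 - 401463 = -653683)
h/l = (505351/253613)/(-653683) = (505351/253613)*(-1/653683) = -505351/165782506679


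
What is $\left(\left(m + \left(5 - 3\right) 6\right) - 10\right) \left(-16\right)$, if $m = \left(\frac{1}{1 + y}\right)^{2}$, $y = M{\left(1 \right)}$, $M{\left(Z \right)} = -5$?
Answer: $-33$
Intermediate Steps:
$y = -5$
$m = \frac{1}{16}$ ($m = \left(\frac{1}{1 - 5}\right)^{2} = \left(\frac{1}{-4}\right)^{2} = \left(- \frac{1}{4}\right)^{2} = \frac{1}{16} \approx 0.0625$)
$\left(\left(m + \left(5 - 3\right) 6\right) - 10\right) \left(-16\right) = \left(\left(\frac{1}{16} + \left(5 - 3\right) 6\right) - 10\right) \left(-16\right) = \left(\left(\frac{1}{16} + 2 \cdot 6\right) - 10\right) \left(-16\right) = \left(\left(\frac{1}{16} + 12\right) - 10\right) \left(-16\right) = \left(\frac{193}{16} - 10\right) \left(-16\right) = \frac{33}{16} \left(-16\right) = -33$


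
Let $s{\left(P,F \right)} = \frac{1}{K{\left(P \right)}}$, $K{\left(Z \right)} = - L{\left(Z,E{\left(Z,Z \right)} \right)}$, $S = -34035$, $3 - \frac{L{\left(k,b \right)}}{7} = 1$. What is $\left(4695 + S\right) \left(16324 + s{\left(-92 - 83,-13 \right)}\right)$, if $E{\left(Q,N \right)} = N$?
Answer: $- \frac{3352608450}{7} \approx -4.7894 \cdot 10^{8}$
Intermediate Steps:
$L{\left(k,b \right)} = 14$ ($L{\left(k,b \right)} = 21 - 7 = 14$)
$K{\left(Z \right)} = -14$ ($K{\left(Z \right)} = \left(-1\right) 14 = -14$)
$s{\left(P,F \right)} = - \frac{1}{14}$ ($s{\left(P,F \right)} = \frac{1}{-14} = - \frac{1}{14}$)
$\left(4695 + S\right) \left(16324 + s{\left(-92 - 83,-13 \right)}\right) = \left(4695 - 34035\right) \left(16324 - \frac{1}{14}\right) = \left(-29340\right) \frac{228535}{14} = - \frac{3352608450}{7}$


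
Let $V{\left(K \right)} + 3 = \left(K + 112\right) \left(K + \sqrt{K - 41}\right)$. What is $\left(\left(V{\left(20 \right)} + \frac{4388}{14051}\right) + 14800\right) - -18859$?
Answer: $\frac{509999484}{14051} + 132 i \sqrt{21} \approx 36296.0 + 604.9 i$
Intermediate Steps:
$V{\left(K \right)} = -3 + \left(112 + K\right) \left(K + \sqrt{-41 + K}\right)$ ($V{\left(K \right)} = -3 + \left(K + 112\right) \left(K + \sqrt{K - 41}\right) = -3 + \left(112 + K\right) \left(K + \sqrt{-41 + K}\right)$)
$\left(\left(V{\left(20 \right)} + \frac{4388}{14051}\right) + 14800\right) - -18859 = \left(\left(\left(-3 + 20^{2} + 112 \cdot 20 + 112 \sqrt{-41 + 20} + 20 \sqrt{-41 + 20}\right) + \frac{4388}{14051}\right) + 14800\right) - -18859 = \left(\left(\left(-3 + 400 + 2240 + 112 \sqrt{-21} + 20 \sqrt{-21}\right) + 4388 \cdot \frac{1}{14051}\right) + 14800\right) + 18859 = \left(\left(\left(-3 + 400 + 2240 + 112 i \sqrt{21} + 20 i \sqrt{21}\right) + \frac{4388}{14051}\right) + 14800\right) + 18859 = \left(\left(\left(2637 + 132 i \sqrt{21}\right) + \frac{4388}{14051}\right) + 14800\right) + 18859 = \left(\left(\frac{37056875}{14051} + 132 i \sqrt{21}\right) + 14800\right) + 18859 = \left(\frac{245011675}{14051} + 132 i \sqrt{21}\right) + 18859 = \frac{509999484}{14051} + 132 i \sqrt{21}$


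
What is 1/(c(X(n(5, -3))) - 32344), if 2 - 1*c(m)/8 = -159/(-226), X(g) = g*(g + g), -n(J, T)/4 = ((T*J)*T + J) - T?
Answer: -113/3653700 ≈ -3.0928e-5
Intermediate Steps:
n(J, T) = -4*J + 4*T - 4*J*T² (n(J, T) = -4*(((T*J)*T + J) - T) = -4*(((J*T)*T + J) - T) = -4*((J*T² + J) - T) = -4*((J + J*T²) - T) = -4*(J - T + J*T²) = -4*J + 4*T - 4*J*T²)
X(g) = 2*g² (X(g) = g*(2*g) = 2*g²)
c(m) = 1172/113 (c(m) = 16 - (-1272)/(-226) = 16 - (-1272)*(-1)/226 = 16 - 8*159/226 = 16 - 636/113 = 1172/113)
1/(c(X(n(5, -3))) - 32344) = 1/(1172/113 - 32344) = 1/(-3653700/113) = -113/3653700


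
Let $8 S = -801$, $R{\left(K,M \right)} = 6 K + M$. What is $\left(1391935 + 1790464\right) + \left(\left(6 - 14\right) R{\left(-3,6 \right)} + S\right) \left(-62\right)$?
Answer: $\frac{12730619}{4} \approx 3.1827 \cdot 10^{6}$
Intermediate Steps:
$R{\left(K,M \right)} = M + 6 K$
$S = - \frac{801}{8}$ ($S = \frac{1}{8} \left(-801\right) = - \frac{801}{8} \approx -100.13$)
$\left(1391935 + 1790464\right) + \left(\left(6 - 14\right) R{\left(-3,6 \right)} + S\right) \left(-62\right) = \left(1391935 + 1790464\right) + \left(\left(6 - 14\right) \left(6 + 6 \left(-3\right)\right) - \frac{801}{8}\right) \left(-62\right) = 3182399 + \left(- 8 \left(6 - 18\right) - \frac{801}{8}\right) \left(-62\right) = 3182399 + \left(\left(-8\right) \left(-12\right) - \frac{801}{8}\right) \left(-62\right) = 3182399 + \left(96 - \frac{801}{8}\right) \left(-62\right) = 3182399 - - \frac{1023}{4} = 3182399 + \frac{1023}{4} = \frac{12730619}{4}$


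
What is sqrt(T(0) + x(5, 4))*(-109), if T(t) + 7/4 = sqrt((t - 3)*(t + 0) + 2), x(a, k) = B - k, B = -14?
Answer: -109*I*sqrt(79 - 4*sqrt(2))/2 ≈ -466.74*I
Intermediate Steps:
x(a, k) = -14 - k
T(t) = -7/4 + sqrt(2 + t*(-3 + t)) (T(t) = -7/4 + sqrt((t - 3)*(t + 0) + 2) = -7/4 + sqrt((-3 + t)*t + 2) = -7/4 + sqrt(t*(-3 + t) + 2) = -7/4 + sqrt(2 + t*(-3 + t)))
sqrt(T(0) + x(5, 4))*(-109) = sqrt((-7/4 + sqrt(2 + 0**2 - 3*0)) + (-14 - 1*4))*(-109) = sqrt((-7/4 + sqrt(2 + 0 + 0)) + (-14 - 4))*(-109) = sqrt((-7/4 + sqrt(2)) - 18)*(-109) = sqrt(-79/4 + sqrt(2))*(-109) = -109*sqrt(-79/4 + sqrt(2))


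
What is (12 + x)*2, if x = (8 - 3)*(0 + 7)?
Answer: 94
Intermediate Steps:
x = 35 (x = 5*7 = 35)
(12 + x)*2 = (12 + 35)*2 = 47*2 = 94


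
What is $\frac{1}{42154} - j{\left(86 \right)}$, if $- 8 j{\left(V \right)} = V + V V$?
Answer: $\frac{78849059}{84308} \approx 935.25$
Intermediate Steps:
$j{\left(V \right)} = - \frac{V}{8} - \frac{V^{2}}{8}$ ($j{\left(V \right)} = - \frac{V + V V}{8} = - \frac{V + V^{2}}{8} = - \frac{V}{8} - \frac{V^{2}}{8}$)
$\frac{1}{42154} - j{\left(86 \right)} = \frac{1}{42154} - \left(- \frac{1}{8}\right) 86 \left(1 + 86\right) = \frac{1}{42154} - \left(- \frac{1}{8}\right) 86 \cdot 87 = \frac{1}{42154} - - \frac{3741}{4} = \frac{1}{42154} + \frac{3741}{4} = \frac{78849059}{84308}$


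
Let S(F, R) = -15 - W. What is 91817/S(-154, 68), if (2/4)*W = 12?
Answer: -91817/39 ≈ -2354.3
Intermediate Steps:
W = 24 (W = 2*12 = 24)
S(F, R) = -39 (S(F, R) = -15 - 1*24 = -15 - 24 = -39)
91817/S(-154, 68) = 91817/(-39) = 91817*(-1/39) = -91817/39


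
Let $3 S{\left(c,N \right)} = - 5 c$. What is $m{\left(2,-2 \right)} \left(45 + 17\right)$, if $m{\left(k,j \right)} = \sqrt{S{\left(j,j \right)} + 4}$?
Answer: $\frac{62 \sqrt{66}}{3} \approx 167.9$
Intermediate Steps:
$S{\left(c,N \right)} = - \frac{5 c}{3}$ ($S{\left(c,N \right)} = \frac{\left(-5\right) c}{3} = - \frac{5 c}{3}$)
$m{\left(k,j \right)} = \sqrt{4 - \frac{5 j}{3}}$ ($m{\left(k,j \right)} = \sqrt{- \frac{5 j}{3} + 4} = \sqrt{4 - \frac{5 j}{3}}$)
$m{\left(2,-2 \right)} \left(45 + 17\right) = \frac{\sqrt{36 - -30}}{3} \left(45 + 17\right) = \frac{\sqrt{36 + 30}}{3} \cdot 62 = \frac{\sqrt{66}}{3} \cdot 62 = \frac{62 \sqrt{66}}{3}$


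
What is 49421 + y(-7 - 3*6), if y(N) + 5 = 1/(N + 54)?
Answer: 1433065/29 ≈ 49416.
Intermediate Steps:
y(N) = -5 + 1/(54 + N) (y(N) = -5 + 1/(N + 54) = -5 + 1/(54 + N))
49421 + y(-7 - 3*6) = 49421 + (-269 - 5*(-7 - 3*6))/(54 + (-7 - 3*6)) = 49421 + (-269 - 5*(-7 - 18))/(54 + (-7 - 18)) = 49421 + (-269 - 5*(-25))/(54 - 25) = 49421 + (-269 + 125)/29 = 49421 + (1/29)*(-144) = 49421 - 144/29 = 1433065/29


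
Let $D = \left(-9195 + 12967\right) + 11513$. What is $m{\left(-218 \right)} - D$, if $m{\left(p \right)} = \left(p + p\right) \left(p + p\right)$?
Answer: $174811$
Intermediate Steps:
$m{\left(p \right)} = 4 p^{2}$ ($m{\left(p \right)} = 2 p 2 p = 4 p^{2}$)
$D = 15285$ ($D = 3772 + 11513 = 15285$)
$m{\left(-218 \right)} - D = 4 \left(-218\right)^{2} - 15285 = 4 \cdot 47524 - 15285 = 190096 - 15285 = 174811$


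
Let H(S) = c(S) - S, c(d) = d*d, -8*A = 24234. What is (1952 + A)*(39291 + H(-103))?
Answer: -215462927/4 ≈ -5.3866e+7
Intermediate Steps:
A = -12117/4 (A = -⅛*24234 = -12117/4 ≈ -3029.3)
c(d) = d²
H(S) = S² - S
(1952 + A)*(39291 + H(-103)) = (1952 - 12117/4)*(39291 - 103*(-1 - 103)) = -4309*(39291 - 103*(-104))/4 = -4309*(39291 + 10712)/4 = -4309/4*50003 = -215462927/4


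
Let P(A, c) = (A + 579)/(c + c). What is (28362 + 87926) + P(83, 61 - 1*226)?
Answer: 19187189/165 ≈ 1.1629e+5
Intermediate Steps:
P(A, c) = (579 + A)/(2*c) (P(A, c) = (579 + A)/((2*c)) = (579 + A)*(1/(2*c)) = (579 + A)/(2*c))
(28362 + 87926) + P(83, 61 - 1*226) = (28362 + 87926) + (579 + 83)/(2*(61 - 1*226)) = 116288 + (½)*662/(61 - 226) = 116288 + (½)*662/(-165) = 116288 + (½)*(-1/165)*662 = 116288 - 331/165 = 19187189/165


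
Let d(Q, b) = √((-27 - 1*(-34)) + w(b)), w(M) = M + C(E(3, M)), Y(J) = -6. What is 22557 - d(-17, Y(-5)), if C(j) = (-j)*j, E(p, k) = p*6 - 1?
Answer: 22557 - 12*I*√2 ≈ 22557.0 - 16.971*I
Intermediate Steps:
E(p, k) = -1 + 6*p (E(p, k) = 6*p - 1 = -1 + 6*p)
C(j) = -j²
w(M) = -289 + M (w(M) = M - (-1 + 6*3)² = M - (-1 + 18)² = M - 1*17² = M - 1*289 = M - 289 = -289 + M)
d(Q, b) = √(-282 + b) (d(Q, b) = √((-27 - 1*(-34)) + (-289 + b)) = √((-27 + 34) + (-289 + b)) = √(7 + (-289 + b)) = √(-282 + b))
22557 - d(-17, Y(-5)) = 22557 - √(-282 - 6) = 22557 - √(-288) = 22557 - 12*I*√2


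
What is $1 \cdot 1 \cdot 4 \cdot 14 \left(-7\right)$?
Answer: $-392$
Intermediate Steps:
$1 \cdot 1 \cdot 4 \cdot 14 \left(-7\right) = 1 \cdot 4 \cdot 14 \left(-7\right) = 4 \cdot 14 \left(-7\right) = 56 \left(-7\right) = -392$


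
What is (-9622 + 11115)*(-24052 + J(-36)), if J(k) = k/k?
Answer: -35908143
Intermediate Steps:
J(k) = 1
(-9622 + 11115)*(-24052 + J(-36)) = (-9622 + 11115)*(-24052 + 1) = 1493*(-24051) = -35908143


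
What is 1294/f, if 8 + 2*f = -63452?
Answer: -647/15865 ≈ -0.040782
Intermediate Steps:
f = -31730 (f = -4 + (1/2)*(-63452) = -4 - 31726 = -31730)
1294/f = 1294/(-31730) = 1294*(-1/31730) = -647/15865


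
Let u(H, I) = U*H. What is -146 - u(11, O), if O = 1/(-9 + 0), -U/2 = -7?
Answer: -300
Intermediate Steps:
U = 14 (U = -2*(-7) = 14)
O = -⅑ (O = 1/(-9) = -⅑ ≈ -0.11111)
u(H, I) = 14*H
-146 - u(11, O) = -146 - 14*11 = -146 - 1*154 = -146 - 154 = -300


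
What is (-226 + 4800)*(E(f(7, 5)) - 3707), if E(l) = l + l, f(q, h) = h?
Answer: -16910078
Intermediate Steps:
E(l) = 2*l
(-226 + 4800)*(E(f(7, 5)) - 3707) = (-226 + 4800)*(2*5 - 3707) = 4574*(10 - 3707) = 4574*(-3697) = -16910078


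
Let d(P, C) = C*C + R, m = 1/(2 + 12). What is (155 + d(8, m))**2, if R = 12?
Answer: 1071449289/38416 ≈ 27891.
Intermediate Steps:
m = 1/14 ≈ 0.071429
d(P, C) = 12 + C**2 (d(P, C) = C*C + 12 = C**2 + 12 = 12 + C**2)
(155 + d(8, m))**2 = (155 + (12 + (1/14)**2))**2 = (155 + (12 + 1/196))**2 = (155 + 2353/196)**2 = (32733/196)**2 = 1071449289/38416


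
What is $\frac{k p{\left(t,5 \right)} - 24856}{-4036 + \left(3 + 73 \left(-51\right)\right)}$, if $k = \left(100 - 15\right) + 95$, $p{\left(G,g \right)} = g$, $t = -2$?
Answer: $\frac{5989}{1939} \approx 3.0887$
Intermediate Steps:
$k = 180$ ($k = 85 + 95 = 180$)
$\frac{k p{\left(t,5 \right)} - 24856}{-4036 + \left(3 + 73 \left(-51\right)\right)} = \frac{180 \cdot 5 - 24856}{-4036 + \left(3 + 73 \left(-51\right)\right)} = \frac{900 - 24856}{-4036 + \left(3 - 3723\right)} = - \frac{23956}{-4036 - 3720} = - \frac{23956}{-7756} = \left(-23956\right) \left(- \frac{1}{7756}\right) = \frac{5989}{1939}$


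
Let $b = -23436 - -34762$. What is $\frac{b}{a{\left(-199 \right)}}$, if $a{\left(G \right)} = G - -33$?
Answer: $- \frac{5663}{83} \approx -68.229$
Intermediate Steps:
$a{\left(G \right)} = 33 + G$ ($a{\left(G \right)} = G + 33 = 33 + G$)
$b = 11326$ ($b = -23436 + 34762 = 11326$)
$\frac{b}{a{\left(-199 \right)}} = \frac{11326}{33 - 199} = \frac{11326}{-166} = 11326 \left(- \frac{1}{166}\right) = - \frac{5663}{83}$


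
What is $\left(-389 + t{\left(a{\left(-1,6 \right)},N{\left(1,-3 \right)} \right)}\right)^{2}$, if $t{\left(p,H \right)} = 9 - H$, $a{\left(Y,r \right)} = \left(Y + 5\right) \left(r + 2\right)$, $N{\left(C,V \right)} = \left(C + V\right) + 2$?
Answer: $144400$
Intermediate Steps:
$N{\left(C,V \right)} = 2 + C + V$
$a{\left(Y,r \right)} = \left(2 + r\right) \left(5 + Y\right)$ ($a{\left(Y,r \right)} = \left(5 + Y\right) \left(2 + r\right) = \left(2 + r\right) \left(5 + Y\right)$)
$\left(-389 + t{\left(a{\left(-1,6 \right)},N{\left(1,-3 \right)} \right)}\right)^{2} = \left(-389 + \left(9 - \left(2 + 1 - 3\right)\right)\right)^{2} = \left(-389 + \left(9 - 0\right)\right)^{2} = \left(-389 + \left(9 + 0\right)\right)^{2} = \left(-389 + 9\right)^{2} = \left(-380\right)^{2} = 144400$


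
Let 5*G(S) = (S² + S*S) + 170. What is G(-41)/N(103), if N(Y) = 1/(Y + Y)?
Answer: 727592/5 ≈ 1.4552e+5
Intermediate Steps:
G(S) = 34 + 2*S²/5 (G(S) = ((S² + S*S) + 170)/5 = ((S² + S²) + 170)/5 = (2*S² + 170)/5 = (170 + 2*S²)/5 = 34 + 2*S²/5)
N(Y) = 1/(2*Y)
G(-41)/N(103) = (34 + (⅖)*(-41)²)/(((½)/103)) = (34 + (⅖)*1681)/(((½)*(1/103))) = (34 + 3362/5)/(1/206) = (3532/5)*206 = 727592/5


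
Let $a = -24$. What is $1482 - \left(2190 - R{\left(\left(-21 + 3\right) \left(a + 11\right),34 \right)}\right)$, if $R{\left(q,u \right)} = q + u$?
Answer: $-440$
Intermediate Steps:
$1482 - \left(2190 - R{\left(\left(-21 + 3\right) \left(a + 11\right),34 \right)}\right) = 1482 - \left(2190 - \left(\left(-21 + 3\right) \left(-24 + 11\right) + 34\right)\right) = 1482 - \left(2190 - \left(\left(-18\right) \left(-13\right) + 34\right)\right) = 1482 - \left(2190 - \left(234 + 34\right)\right) = 1482 - \left(2190 - 268\right) = 1482 - 1922 = -440$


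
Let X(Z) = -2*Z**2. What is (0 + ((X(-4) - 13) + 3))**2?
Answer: 1764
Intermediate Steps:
(0 + ((X(-4) - 13) + 3))**2 = (0 + ((-2*(-4)**2 - 13) + 3))**2 = (0 + ((-2*16 - 13) + 3))**2 = (0 + ((-32 - 13) + 3))**2 = (0 + (-45 + 3))**2 = (0 - 42)**2 = (-42)**2 = 1764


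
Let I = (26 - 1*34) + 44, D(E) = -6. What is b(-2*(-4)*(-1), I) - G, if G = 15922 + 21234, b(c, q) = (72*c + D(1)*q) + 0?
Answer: -37948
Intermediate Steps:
I = 36 (I = (26 - 34) + 44 = -8 + 44 = 36)
b(c, q) = -6*q + 72*c (b(c, q) = (72*c - 6*q) + 0 = (-6*q + 72*c) + 0 = -6*q + 72*c)
G = 37156
b(-2*(-4)*(-1), I) - G = (-6*36 + 72*(-2*(-4)*(-1))) - 1*37156 = (-216 + 72*(8*(-1))) - 37156 = (-216 + 72*(-8)) - 37156 = (-216 - 576) - 37156 = -792 - 37156 = -37948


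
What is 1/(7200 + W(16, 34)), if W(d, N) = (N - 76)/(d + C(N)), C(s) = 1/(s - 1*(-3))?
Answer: 593/4268046 ≈ 0.00013894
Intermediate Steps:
C(s) = 1/(3 + s) (C(s) = 1/(s + 3) = 1/(3 + s))
W(d, N) = (-76 + N)/(d + 1/(3 + N)) (W(d, N) = (N - 76)/(d + 1/(3 + N)) = (-76 + N)/(d + 1/(3 + N)))
1/(7200 + W(16, 34)) = 1/(7200 + (-76 + 34)*(3 + 34)/(1 + 16*(3 + 34))) = 1/(7200 - 42*37/(1 + 16*37)) = 1/(7200 - 42*37/(1 + 592)) = 1/(7200 - 42*37/593) = 1/(7200 + (1/593)*(-42)*37) = 1/(7200 - 1554/593) = 1/(4268046/593) = 593/4268046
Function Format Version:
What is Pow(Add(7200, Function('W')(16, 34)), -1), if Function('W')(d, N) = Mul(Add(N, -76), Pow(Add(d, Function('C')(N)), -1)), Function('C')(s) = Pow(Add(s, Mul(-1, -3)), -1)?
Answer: Rational(593, 4268046) ≈ 0.00013894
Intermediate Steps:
Function('C')(s) = Pow(Add(3, s), -1) (Function('C')(s) = Pow(Add(s, 3), -1) = Pow(Add(3, s), -1))
Function('W')(d, N) = Mul(Pow(Add(d, Pow(Add(3, N), -1)), -1), Add(-76, N)) (Function('W')(d, N) = Mul(Add(N, -76), Pow(Add(d, Pow(Add(3, N), -1)), -1)) = Mul(Add(-76, N), Pow(Add(d, Pow(Add(3, N), -1)), -1)) = Mul(Pow(Add(d, Pow(Add(3, N), -1)), -1), Add(-76, N)))
Pow(Add(7200, Function('W')(16, 34)), -1) = Pow(Add(7200, Mul(Pow(Add(1, Mul(16, Add(3, 34))), -1), Add(-76, 34), Add(3, 34))), -1) = Pow(Add(7200, Mul(Pow(Add(1, Mul(16, 37)), -1), -42, 37)), -1) = Pow(Add(7200, Mul(Pow(Add(1, 592), -1), -42, 37)), -1) = Pow(Add(7200, Mul(Pow(593, -1), -42, 37)), -1) = Pow(Add(7200, Mul(Rational(1, 593), -42, 37)), -1) = Pow(Add(7200, Rational(-1554, 593)), -1) = Pow(Rational(4268046, 593), -1) = Rational(593, 4268046)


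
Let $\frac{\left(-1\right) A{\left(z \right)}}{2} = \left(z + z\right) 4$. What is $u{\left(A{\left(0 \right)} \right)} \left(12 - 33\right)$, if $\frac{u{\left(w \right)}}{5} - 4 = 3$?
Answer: $-735$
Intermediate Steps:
$A{\left(z \right)} = - 16 z$ ($A{\left(z \right)} = - 2 \left(z + z\right) 4 = - 2 \cdot 2 z 4 = - 2 \cdot 8 z = - 16 z$)
$u{\left(w \right)} = 35$ ($u{\left(w \right)} = 20 + 5 \cdot 3 = 20 + 15 = 35$)
$u{\left(A{\left(0 \right)} \right)} \left(12 - 33\right) = 35 \left(12 - 33\right) = 35 \left(-21\right) = -735$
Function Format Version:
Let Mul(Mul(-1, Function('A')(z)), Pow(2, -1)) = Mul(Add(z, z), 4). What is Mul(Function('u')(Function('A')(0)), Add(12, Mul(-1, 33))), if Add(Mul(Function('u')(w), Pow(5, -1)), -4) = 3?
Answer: -735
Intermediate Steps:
Function('A')(z) = Mul(-16, z) (Function('A')(z) = Mul(-2, Mul(Add(z, z), 4)) = Mul(-2, Mul(Mul(2, z), 4)) = Mul(-2, Mul(8, z)) = Mul(-16, z))
Function('u')(w) = 35 (Function('u')(w) = Add(20, Mul(5, 3)) = Add(20, 15) = 35)
Mul(Function('u')(Function('A')(0)), Add(12, Mul(-1, 33))) = Mul(35, Add(12, Mul(-1, 33))) = Mul(35, Add(12, -33)) = Mul(35, -21) = -735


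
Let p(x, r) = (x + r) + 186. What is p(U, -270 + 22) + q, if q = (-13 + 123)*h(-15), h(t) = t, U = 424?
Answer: -1288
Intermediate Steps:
p(x, r) = 186 + r + x (p(x, r) = (r + x) + 186 = 186 + r + x)
q = -1650 (q = (-13 + 123)*(-15) = 110*(-15) = -1650)
p(U, -270 + 22) + q = (186 + (-270 + 22) + 424) - 1650 = (186 - 248 + 424) - 1650 = 362 - 1650 = -1288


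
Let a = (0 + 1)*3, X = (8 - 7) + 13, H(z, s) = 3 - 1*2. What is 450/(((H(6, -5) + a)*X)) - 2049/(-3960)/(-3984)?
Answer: 295807219/36812160 ≈ 8.0356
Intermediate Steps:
H(z, s) = 1 (H(z, s) = 3 - 2 = 1)
X = 14 (X = 1 + 13 = 14)
a = 3 (a = 1*3 = 3)
450/(((H(6, -5) + a)*X)) - 2049/(-3960)/(-3984) = 450/(((1 + 3)*14)) - 2049/(-3960)/(-3984) = 450/((4*14)) - 2049*(-1/3960)*(-1/3984) = 450/56 + (683/1320)*(-1/3984) = 450*(1/56) - 683/5258880 = 225/28 - 683/5258880 = 295807219/36812160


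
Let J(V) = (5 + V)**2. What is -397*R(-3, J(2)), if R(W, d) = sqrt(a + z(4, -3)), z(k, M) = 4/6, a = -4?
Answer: -397*I*sqrt(30)/3 ≈ -724.82*I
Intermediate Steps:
z(k, M) = 2/3 (z(k, M) = 4*(1/6) = 2/3)
R(W, d) = I*sqrt(30)/3 (R(W, d) = sqrt(-4 + 2/3) = sqrt(-10/3) = I*sqrt(30)/3)
-397*R(-3, J(2)) = -397*I*sqrt(30)/3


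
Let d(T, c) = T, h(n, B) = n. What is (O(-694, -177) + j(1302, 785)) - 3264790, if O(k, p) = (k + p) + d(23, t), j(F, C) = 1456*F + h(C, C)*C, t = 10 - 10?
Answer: -753701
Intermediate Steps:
t = 0
j(F, C) = C² + 1456*F (j(F, C) = 1456*F + C*C = 1456*F + C² = C² + 1456*F)
O(k, p) = 23 + k + p (O(k, p) = (k + p) + 23 = 23 + k + p)
(O(-694, -177) + j(1302, 785)) - 3264790 = ((23 - 694 - 177) + (785² + 1456*1302)) - 3264790 = (-848 + (616225 + 1895712)) - 3264790 = (-848 + 2511937) - 3264790 = 2511089 - 3264790 = -753701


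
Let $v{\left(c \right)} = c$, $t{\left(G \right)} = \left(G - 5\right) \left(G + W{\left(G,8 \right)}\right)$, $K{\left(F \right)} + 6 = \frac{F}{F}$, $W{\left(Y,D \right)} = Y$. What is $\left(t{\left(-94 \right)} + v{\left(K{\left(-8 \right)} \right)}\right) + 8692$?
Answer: $27299$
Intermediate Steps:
$K{\left(F \right)} = -5$ ($K{\left(F \right)} = -6 + \frac{F}{F} = -6 + 1 = -5$)
$t{\left(G \right)} = 2 G \left(-5 + G\right)$ ($t{\left(G \right)} = \left(G - 5\right) \left(G + G\right) = \left(-5 + G\right) 2 G = 2 G \left(-5 + G\right)$)
$\left(t{\left(-94 \right)} + v{\left(K{\left(-8 \right)} \right)}\right) + 8692 = \left(2 \left(-94\right) \left(-5 - 94\right) - 5\right) + 8692 = \left(2 \left(-94\right) \left(-99\right) - 5\right) + 8692 = \left(18612 - 5\right) + 8692 = 18607 + 8692 = 27299$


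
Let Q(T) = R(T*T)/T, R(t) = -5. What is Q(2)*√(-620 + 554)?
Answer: -5*I*√66/2 ≈ -20.31*I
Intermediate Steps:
Q(T) = -5/T
Q(2)*√(-620 + 554) = (-5/2)*√(-620 + 554) = (-5*½)*√(-66) = -5*I*√66/2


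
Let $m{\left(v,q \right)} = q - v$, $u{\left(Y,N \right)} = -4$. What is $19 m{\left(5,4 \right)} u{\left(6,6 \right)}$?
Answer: $76$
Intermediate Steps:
$19 m{\left(5,4 \right)} u{\left(6,6 \right)} = 19 \left(4 - 5\right) \left(-4\right) = 19 \left(-1\right) \left(-4\right) = \left(-19\right) \left(-4\right) = 76$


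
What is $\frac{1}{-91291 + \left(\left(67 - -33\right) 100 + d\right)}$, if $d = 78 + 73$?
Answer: $- \frac{1}{81140} \approx -1.2324 \cdot 10^{-5}$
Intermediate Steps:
$d = 151$
$\frac{1}{-91291 + \left(\left(67 - -33\right) 100 + d\right)} = \frac{1}{-91291 + \left(\left(67 - -33\right) 100 + 151\right)} = \frac{1}{-91291 + \left(\left(67 + 33\right) 100 + 151\right)} = \frac{1}{-91291 + \left(100 \cdot 100 + 151\right)} = \frac{1}{-91291 + \left(10000 + 151\right)} = \frac{1}{-91291 + 10151} = \frac{1}{-81140} = - \frac{1}{81140}$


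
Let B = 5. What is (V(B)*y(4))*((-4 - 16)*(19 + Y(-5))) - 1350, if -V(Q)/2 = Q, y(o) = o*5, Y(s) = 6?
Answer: 98650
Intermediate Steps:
y(o) = 5*o
V(Q) = -2*Q
(V(B)*y(4))*((-4 - 16)*(19 + Y(-5))) - 1350 = ((-2*5)*(5*4))*((-4 - 16)*(19 + 6)) - 1350 = (-10*20)*(-20*25) - 1350 = -200*(-500) - 1350 = 100000 - 1350 = 98650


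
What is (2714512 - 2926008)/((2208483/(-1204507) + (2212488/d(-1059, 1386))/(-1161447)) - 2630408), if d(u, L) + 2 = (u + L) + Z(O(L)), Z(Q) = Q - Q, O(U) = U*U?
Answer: 32053317770539756600/398652279231383460547 ≈ 0.080404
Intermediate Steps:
O(U) = U²
Z(Q) = 0
d(u, L) = -2 + L + u (d(u, L) = -2 + ((u + L) + 0) = -2 + ((L + u) + 0) = -2 + (L + u) = -2 + L + u)
(2714512 - 2926008)/((2208483/(-1204507) + (2212488/d(-1059, 1386))/(-1161447)) - 2630408) = (2714512 - 2926008)/((2208483/(-1204507) + (2212488/(-2 + 1386 - 1059))/(-1161447)) - 2630408) = -211496/((2208483*(-1/1204507) + (2212488/325)*(-1/1161447)) - 2630408) = -211496/((-2208483/1204507 + (2212488*(1/325))*(-1/1161447)) - 2630408) = -211496/((-2208483/1204507 + (2212488/325)*(-1/1161447)) - 2630408) = -211496/((-2208483/1204507 - 737496/125823425) - 2630408) = -211496/(-278767214208747/151555196176475 - 2630408) = -211496/(-398652279231383460547/151555196176475) = -211496*(-151555196176475/398652279231383460547) = 32053317770539756600/398652279231383460547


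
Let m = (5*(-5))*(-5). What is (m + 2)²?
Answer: 16129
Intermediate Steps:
m = 125 (m = -25*(-5) = 125)
(m + 2)² = (125 + 2)² = 127² = 16129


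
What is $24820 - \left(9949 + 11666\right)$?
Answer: $3205$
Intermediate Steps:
$24820 - \left(9949 + 11666\right) = 24820 - 21615 = 3205$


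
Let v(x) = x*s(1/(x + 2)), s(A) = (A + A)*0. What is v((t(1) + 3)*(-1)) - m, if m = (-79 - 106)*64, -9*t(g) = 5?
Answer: 11840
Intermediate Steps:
t(g) = -5/9 (t(g) = -1/9*5 = -5/9)
s(A) = 0 (s(A) = (2*A)*0 = 0)
v(x) = 0 (v(x) = x*0 = 0)
m = -11840 (m = -185*64 = -11840)
v((t(1) + 3)*(-1)) - m = 0 - 1*(-11840) = 0 + 11840 = 11840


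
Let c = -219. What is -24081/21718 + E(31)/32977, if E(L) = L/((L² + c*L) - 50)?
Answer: -1166958240136/1052447797177 ≈ -1.1088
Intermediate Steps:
E(L) = L/(-50 + L² - 219*L) (E(L) = L/((L² - 219*L) - 50) = L/(-50 + L² - 219*L))
-24081/21718 + E(31)/32977 = -24081/21718 + (31/(-50 + 31² - 219*31))/32977 = -24081*1/21718 + (31/(-50 + 961 - 6789))*(1/32977) = -24081/21718 + (31/(-5878))*(1/32977) = -24081/21718 + (31*(-1/5878))*(1/32977) = -24081/21718 - 31/5878*1/32977 = -24081/21718 - 31/193838806 = -1166958240136/1052447797177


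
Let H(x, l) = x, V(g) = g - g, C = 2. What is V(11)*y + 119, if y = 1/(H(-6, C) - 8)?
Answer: 119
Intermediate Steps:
V(g) = 0
y = -1/14 (y = 1/(-6 - 8) = 1/(-14) = -1/14 ≈ -0.071429)
V(11)*y + 119 = 0*(-1/14) + 119 = 0 + 119 = 119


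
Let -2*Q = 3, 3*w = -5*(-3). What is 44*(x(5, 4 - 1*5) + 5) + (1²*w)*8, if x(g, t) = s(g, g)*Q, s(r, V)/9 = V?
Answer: -2710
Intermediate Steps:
s(r, V) = 9*V
w = 5 (w = (-5*(-3))/3 = (⅓)*15 = 5)
Q = -3/2 (Q = -½*3 = -3/2 ≈ -1.5000)
x(g, t) = -27*g/2 (x(g, t) = (9*g)*(-3/2) = -27*g/2)
44*(x(5, 4 - 1*5) + 5) + (1²*w)*8 = 44*(-27/2*5 + 5) + (1²*5)*8 = 44*(-135/2 + 5) + (1*5)*8 = 44*(-125/2) + 5*8 = -2750 + 40 = -2710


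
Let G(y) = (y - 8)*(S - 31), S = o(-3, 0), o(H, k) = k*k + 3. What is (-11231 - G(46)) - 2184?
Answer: -12351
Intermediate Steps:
o(H, k) = 3 + k² (o(H, k) = k² + 3 = 3 + k²)
S = 3 (S = 3 + 0² = 3 + 0 = 3)
G(y) = 224 - 28*y (G(y) = (y - 8)*(3 - 31) = (-8 + y)*(-28) = 224 - 28*y)
(-11231 - G(46)) - 2184 = (-11231 - (224 - 28*46)) - 2184 = (-11231 - (224 - 1288)) - 2184 = (-11231 - 1*(-1064)) - 2184 = (-11231 + 1064) - 2184 = -10167 - 2184 = -12351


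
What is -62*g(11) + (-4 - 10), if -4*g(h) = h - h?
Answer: -14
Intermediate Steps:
g(h) = 0 (g(h) = -(h - h)/4 = -¼*0 = 0)
-62*g(11) + (-4 - 10) = -62*0 + (-4 - 10) = 0 - 14 = -14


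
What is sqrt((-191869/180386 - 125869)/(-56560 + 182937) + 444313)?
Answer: sqrt(230903112305465110597820326)/22796641522 ≈ 666.57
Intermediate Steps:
sqrt((-191869/180386 - 125869)/(-56560 + 182937) + 444313) = sqrt((-191869*1/180386 - 125869)/126377 + 444313) = sqrt((-191869/180386 - 125869)*(1/126377) + 444313) = sqrt(-22705197303/180386*1/126377 + 444313) = sqrt(-22705197303/22796641522 + 444313) = sqrt(10128821479367083/22796641522) = sqrt(230903112305465110597820326)/22796641522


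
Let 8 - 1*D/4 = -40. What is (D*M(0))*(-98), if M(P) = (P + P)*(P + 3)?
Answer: 0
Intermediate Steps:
D = 192 (D = 32 - 4*(-40) = 32 + 160 = 192)
M(P) = 2*P*(3 + P) (M(P) = (2*P)*(3 + P) = 2*P*(3 + P))
(D*M(0))*(-98) = (192*(2*0*(3 + 0)))*(-98) = (192*(2*0*3))*(-98) = (192*0)*(-98) = 0*(-98) = 0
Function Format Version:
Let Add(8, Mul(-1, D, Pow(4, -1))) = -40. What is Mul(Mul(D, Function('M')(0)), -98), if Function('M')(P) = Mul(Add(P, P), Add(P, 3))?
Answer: 0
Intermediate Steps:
D = 192 (D = Add(32, Mul(-4, -40)) = Add(32, 160) = 192)
Function('M')(P) = Mul(2, P, Add(3, P)) (Function('M')(P) = Mul(Mul(2, P), Add(3, P)) = Mul(2, P, Add(3, P)))
Mul(Mul(D, Function('M')(0)), -98) = Mul(Mul(192, Mul(2, 0, Add(3, 0))), -98) = Mul(Mul(192, Mul(2, 0, 3)), -98) = Mul(Mul(192, 0), -98) = Mul(0, -98) = 0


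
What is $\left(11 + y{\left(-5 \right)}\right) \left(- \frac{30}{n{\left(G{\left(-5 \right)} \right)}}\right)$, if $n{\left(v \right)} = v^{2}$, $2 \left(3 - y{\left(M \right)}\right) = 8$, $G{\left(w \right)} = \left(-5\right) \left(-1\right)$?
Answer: $-12$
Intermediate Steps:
$G{\left(w \right)} = 5$
$y{\left(M \right)} = -1$ ($y{\left(M \right)} = 3 - 4 = -1$)
$\left(11 + y{\left(-5 \right)}\right) \left(- \frac{30}{n{\left(G{\left(-5 \right)} \right)}}\right) = \left(11 - 1\right) \left(- \frac{30}{5^{2}}\right) = 10 \left(- \frac{30}{25}\right) = 10 \left(\left(-30\right) \frac{1}{25}\right) = 10 \left(- \frac{6}{5}\right) = -12$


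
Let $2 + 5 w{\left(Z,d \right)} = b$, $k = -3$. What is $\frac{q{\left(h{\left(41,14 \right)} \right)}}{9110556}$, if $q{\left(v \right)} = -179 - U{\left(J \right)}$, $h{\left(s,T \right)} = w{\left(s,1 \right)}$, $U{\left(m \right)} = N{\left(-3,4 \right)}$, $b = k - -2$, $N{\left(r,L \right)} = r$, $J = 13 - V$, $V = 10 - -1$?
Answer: $- \frac{44}{2277639} \approx -1.9318 \cdot 10^{-5}$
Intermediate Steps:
$V = 11$ ($V = 10 + 1 = 11$)
$J = 2$ ($J = 13 - 11 = 2$)
$b = -1$ ($b = -3 - -2 = -3 + 2 = -1$)
$U{\left(m \right)} = -3$
$w{\left(Z,d \right)} = - \frac{3}{5}$ ($w{\left(Z,d \right)} = - \frac{2}{5} + \frac{1}{5} \left(-1\right) = - \frac{2}{5} - \frac{1}{5} = - \frac{3}{5}$)
$h{\left(s,T \right)} = - \frac{3}{5}$
$q{\left(v \right)} = -176$ ($q{\left(v \right)} = -179 - -3 = -179 + 3 = -176$)
$\frac{q{\left(h{\left(41,14 \right)} \right)}}{9110556} = - \frac{176}{9110556} = \left(-176\right) \frac{1}{9110556} = - \frac{44}{2277639}$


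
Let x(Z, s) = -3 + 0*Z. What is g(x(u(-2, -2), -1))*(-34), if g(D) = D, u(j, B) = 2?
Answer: 102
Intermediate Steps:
x(Z, s) = -3 (x(Z, s) = -3 + 0 = -3)
g(x(u(-2, -2), -1))*(-34) = -3*(-34) = 102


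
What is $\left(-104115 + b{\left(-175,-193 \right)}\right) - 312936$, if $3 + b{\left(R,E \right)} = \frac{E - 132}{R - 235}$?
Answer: $- \frac{34198363}{82} \approx -4.1705 \cdot 10^{5}$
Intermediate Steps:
$b{\left(R,E \right)} = -3 + \frac{-132 + E}{-235 + R}$ ($b{\left(R,E \right)} = -3 + \frac{E - 132}{R - 235} = -3 + \frac{-132 + E}{-235 + R}$)
$\left(-104115 + b{\left(-175,-193 \right)}\right) - 312936 = \left(-104115 + \frac{573 - 193 - -525}{-235 - 175}\right) - 312936 = \left(-104115 + \frac{573 - 193 + 525}{-410}\right) - 312936 = \left(-104115 - \frac{181}{82}\right) - 312936 = - \frac{8537611}{82} - 312936 = - \frac{34198363}{82}$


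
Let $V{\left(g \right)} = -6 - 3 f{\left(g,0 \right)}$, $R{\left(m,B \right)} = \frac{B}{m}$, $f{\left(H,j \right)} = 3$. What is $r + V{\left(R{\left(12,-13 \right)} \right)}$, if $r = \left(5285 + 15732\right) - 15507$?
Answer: $5495$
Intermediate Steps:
$V{\left(g \right)} = -15$ ($V{\left(g \right)} = -6 - 9 = -15$)
$r = 5510$ ($r = 21017 - 15507 = 5510$)
$r + V{\left(R{\left(12,-13 \right)} \right)} = 5510 - 15 = 5495$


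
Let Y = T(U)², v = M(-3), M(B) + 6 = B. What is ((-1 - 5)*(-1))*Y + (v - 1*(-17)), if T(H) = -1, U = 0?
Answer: 14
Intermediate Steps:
M(B) = -6 + B
v = -9 (v = -6 - 3 = -9)
Y = 1 (Y = (-1)² = 1)
((-1 - 5)*(-1))*Y + (v - 1*(-17)) = ((-1 - 5)*(-1))*1 + (-9 - 1*(-17)) = -6*(-1)*1 + (-9 + 17) = 6*1 + 8 = 6 + 8 = 14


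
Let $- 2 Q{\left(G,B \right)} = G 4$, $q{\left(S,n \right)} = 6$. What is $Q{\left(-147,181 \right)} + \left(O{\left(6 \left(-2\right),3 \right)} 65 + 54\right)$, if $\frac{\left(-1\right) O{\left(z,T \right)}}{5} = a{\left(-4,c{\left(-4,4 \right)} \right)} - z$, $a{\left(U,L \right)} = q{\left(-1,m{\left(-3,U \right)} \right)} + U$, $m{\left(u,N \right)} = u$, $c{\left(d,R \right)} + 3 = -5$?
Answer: $-4202$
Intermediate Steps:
$c{\left(d,R \right)} = -8$ ($c{\left(d,R \right)} = -3 - 5 = -8$)
$Q{\left(G,B \right)} = - 2 G$ ($Q{\left(G,B \right)} = - \frac{G 4}{2} = - \frac{4 G}{2} = - 2 G$)
$a{\left(U,L \right)} = 6 + U$
$O{\left(z,T \right)} = -10 + 5 z$ ($O{\left(z,T \right)} = - 5 \left(\left(6 - 4\right) - z\right) = - 5 \left(2 - z\right) = -10 + 5 z$)
$Q{\left(-147,181 \right)} + \left(O{\left(6 \left(-2\right),3 \right)} 65 + 54\right) = \left(-2\right) \left(-147\right) + \left(\left(-10 + 5 \cdot 6 \left(-2\right)\right) 65 + 54\right) = 294 + \left(\left(-10 + 5 \left(-12\right)\right) 65 + 54\right) = 294 + \left(\left(-10 - 60\right) 65 + 54\right) = 294 + \left(\left(-70\right) 65 + 54\right) = 294 + \left(-4550 + 54\right) = 294 - 4496 = -4202$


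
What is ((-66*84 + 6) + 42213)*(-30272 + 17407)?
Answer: -471823875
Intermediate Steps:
((-66*84 + 6) + 42213)*(-30272 + 17407) = ((-5544 + 6) + 42213)*(-12865) = (-5538 + 42213)*(-12865) = 36675*(-12865) = -471823875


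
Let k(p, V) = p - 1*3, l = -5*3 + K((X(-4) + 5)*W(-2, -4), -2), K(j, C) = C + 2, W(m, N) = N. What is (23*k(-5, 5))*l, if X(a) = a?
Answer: 2760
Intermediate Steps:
K(j, C) = 2 + C
l = -15 (l = -5*3 + (2 - 2) = -15 + 0 = -15)
k(p, V) = -3 + p (k(p, V) = p - 3 = -3 + p)
(23*k(-5, 5))*l = (23*(-3 - 5))*(-15) = (23*(-8))*(-15) = -184*(-15) = 2760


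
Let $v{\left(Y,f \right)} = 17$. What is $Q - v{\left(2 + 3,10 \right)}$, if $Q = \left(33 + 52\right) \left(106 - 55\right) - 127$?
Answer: $4191$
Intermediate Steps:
$Q = 4208$ ($Q = 85 \cdot 51 - 127 = 4335 - 127 = 4208$)
$Q - v{\left(2 + 3,10 \right)} = 4208 - 17 = 4191$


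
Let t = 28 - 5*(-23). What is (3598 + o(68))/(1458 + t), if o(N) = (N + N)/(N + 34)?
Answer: 10798/4803 ≈ 2.2482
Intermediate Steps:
t = 143 (t = 28 + 115 = 143)
o(N) = 2*N/(34 + N) (o(N) = (2*N)/(34 + N) = 2*N/(34 + N))
(3598 + o(68))/(1458 + t) = (3598 + 2*68/(34 + 68))/(1458 + 143) = (3598 + 2*68/102)/1601 = (3598 + 2*68*(1/102))*(1/1601) = (3598 + 4/3)*(1/1601) = (10798/3)*(1/1601) = 10798/4803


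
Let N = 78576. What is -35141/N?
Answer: -35141/78576 ≈ -0.44722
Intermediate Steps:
-35141/N = -35141/78576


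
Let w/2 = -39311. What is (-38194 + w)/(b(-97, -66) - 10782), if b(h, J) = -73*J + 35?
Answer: 2384/121 ≈ 19.702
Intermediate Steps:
w = -78622 (w = 2*(-39311) = -78622)
b(h, J) = 35 - 73*J
(-38194 + w)/(b(-97, -66) - 10782) = (-38194 - 78622)/((35 - 73*(-66)) - 10782) = -116816/((35 + 4818) - 10782) = -116816/(4853 - 10782) = -116816/(-5929) = -116816*(-1/5929) = 2384/121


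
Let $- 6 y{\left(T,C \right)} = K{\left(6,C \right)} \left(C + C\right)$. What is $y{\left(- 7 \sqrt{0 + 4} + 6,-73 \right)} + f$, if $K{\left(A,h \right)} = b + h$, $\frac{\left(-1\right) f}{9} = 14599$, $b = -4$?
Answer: $- \frac{399794}{3} \approx -1.3326 \cdot 10^{5}$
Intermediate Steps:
$f = -131391$ ($f = \left(-9\right) 14599 = -131391$)
$K{\left(A,h \right)} = -4 + h$
$y{\left(T,C \right)} = - \frac{C \left(-4 + C\right)}{3}$ ($y{\left(T,C \right)} = - \frac{\left(-4 + C\right) \left(C + C\right)}{6} = - \frac{\left(-4 + C\right) 2 C}{6} = - \frac{2 C \left(-4 + C\right)}{6} = - \frac{C \left(-4 + C\right)}{3}$)
$y{\left(- 7 \sqrt{0 + 4} + 6,-73 \right)} + f = \frac{1}{3} \left(-73\right) \left(4 - -73\right) - 131391 = \frac{1}{3} \left(-73\right) \left(4 + 73\right) - 131391 = \frac{1}{3} \left(-73\right) 77 - 131391 = - \frac{5621}{3} - 131391 = - \frac{399794}{3}$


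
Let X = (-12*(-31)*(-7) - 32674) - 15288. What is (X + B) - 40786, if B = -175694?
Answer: -267046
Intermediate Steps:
X = -50566 (X = (372*(-7) - 32674) - 15288 = (-2604 - 32674) - 15288 = -35278 - 15288 = -50566)
(X + B) - 40786 = (-50566 - 175694) - 40786 = -226260 - 40786 = -267046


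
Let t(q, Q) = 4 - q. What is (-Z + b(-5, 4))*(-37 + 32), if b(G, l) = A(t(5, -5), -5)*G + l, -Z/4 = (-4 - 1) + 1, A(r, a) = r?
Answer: 35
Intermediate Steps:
Z = 16 (Z = -4*((-4 - 1) + 1) = -4*(-5 + 1) = -4*(-4) = 16)
b(G, l) = l - G (b(G, l) = (4 - 1*5)*G + l = (4 - 5)*G + l = -G + l = l - G)
(-Z + b(-5, 4))*(-37 + 32) = (-1*16 + (4 - 1*(-5)))*(-37 + 32) = (-16 + (4 + 5))*(-5) = (-16 + 9)*(-5) = -7*(-5) = 35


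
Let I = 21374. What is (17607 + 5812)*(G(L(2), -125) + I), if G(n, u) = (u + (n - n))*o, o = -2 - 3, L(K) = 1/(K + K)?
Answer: 515194581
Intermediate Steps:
L(K) = 1/(2*K)
o = -5
G(n, u) = -5*u (G(n, u) = (u + (n - n))*(-5) = (u + 0)*(-5) = u*(-5) = -5*u)
(17607 + 5812)*(G(L(2), -125) + I) = (17607 + 5812)*(-5*(-125) + 21374) = 23419*(625 + 21374) = 23419*21999 = 515194581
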